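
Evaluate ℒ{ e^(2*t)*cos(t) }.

L{cos(t)} = s/(s^2 + 1).
By the first shifting theorem, multiplying by e^(2t) replaces s with s - 2.

(s - 2)/((s - 2)^2 + 1)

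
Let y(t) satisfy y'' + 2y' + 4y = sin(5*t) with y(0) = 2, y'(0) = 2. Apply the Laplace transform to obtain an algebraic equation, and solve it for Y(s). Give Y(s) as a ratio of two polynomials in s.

Y(s) = (2*s^3 + 6*s^2 + 50*s + 155)/(s^4 + 2*s^3 + 29*s^2 + 50*s + 100)

Apply the Laplace transform to the equation.
The derivative rules (L{y''} = s^2 Y - s·y(0) - y'(0) and L{y'} = sY - y(0), with y(0) = 2, y'(0) = 2) turn the left side into (s^2 + 2*s + 4)Y - (2*s + 6).
The right side is L{sin(5*t)} = 5/(s^2 + 25).
So (s^2 + 2*s + 4)Y = 5/(s^2 + 25) + (2*s + 6).
Solve for Y(s) and write it as one ratio of polynomials.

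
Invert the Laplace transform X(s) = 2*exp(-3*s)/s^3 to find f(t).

f(t) = Heaviside(t - 3)*((t - 3)^2)

The factor e^(-3s) signals a time shift by c = 3 (second shifting theorem).
L{t^2} = 2!/s^3 = 2/s^3, so L^-1{2/s^3} = t^2.
Hence the inverse is u(t - 3) times that function evaluated at t - 3.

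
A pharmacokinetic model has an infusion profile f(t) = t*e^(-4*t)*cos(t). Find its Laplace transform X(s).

L{cos(t)} = s/(s^2 + 1).
Multiplying by e^(-4t) shifts s → s + 4, so L{e^(-4*t)*cos(t)} = (s + 4)/((s + 4)^2 + 1).
Then apply L{t·g(t)} = -d/ds[G(s)] with G(s) = (s + 4)/((s + 4)^2 + 1):
differentiating 1 time and applying the sign gives (s + 3)*(s + 5)/(s^2 + 8*s + 17)^2.

X(s) = (s + 3)*(s + 5)/(s^2 + 8*s + 17)^2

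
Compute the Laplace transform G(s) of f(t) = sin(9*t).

G(s) = 9/(s^2 + 81)

L{sin(9t)} = 9/(s^2 + 81).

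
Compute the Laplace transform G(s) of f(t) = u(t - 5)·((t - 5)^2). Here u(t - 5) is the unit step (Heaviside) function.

By the second shifting theorem, L{u(t - c)·g(t - c)} = e^(-cs)·H(s) with c = 5 and H(s) = L{g(t)}.
L{t^2} = 2!/s^3 = 2/s^3.

G(s) = 2*exp(-5*s)/s^3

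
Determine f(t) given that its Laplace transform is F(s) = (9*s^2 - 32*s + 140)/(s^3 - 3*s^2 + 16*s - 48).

Factor the denominator: s^3 - 3*s^2 + 16*s - 48 = (s - 3)*(s^2 + 16).
Partial fraction decomposition gives [5/(s - 3)] + [4*s/(s^2 + 16)] + [-20/(s^2 + 16)].
Invert each term: 5/(s - 3) ↔ 5e^(3t); 4·s/(s^2 + 16) ↔ 4cos(4t); -5·4/(s^2 + 16) ↔ -5sin(4t).

f(t) = 5*exp(3*t) - 5*sin(4*t) + 4*cos(4*t)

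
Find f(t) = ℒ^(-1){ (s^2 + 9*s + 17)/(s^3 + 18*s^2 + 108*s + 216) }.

f(t) = -t^2*exp(-6*t)/2 - 3*t*exp(-6*t) + exp(-6*t)

Factor the denominator: s^3 + 18*s^2 + 108*s + 216 = (s + 6)^3.
Partial fraction decomposition gives [1/(s + 6)] + [-3/(s + 6)^2] + [-1/(s + 6)^3].
Invert each term: 1/(s + 6) ↔ e^(-6t); -3/(s + 6)^2 ↔ -3t·e^(-6t); -1/(s + 6)^3 ↔ (-1/2)t^2·e^(-6t).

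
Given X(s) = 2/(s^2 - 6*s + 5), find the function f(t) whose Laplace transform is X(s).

f(t) = exp(3*t)*sinh(2*t)

Rewrite the denominator: s^2 - 6*s + 5 = (s - 3)^2 - 4.
The form in (s - 3) signals a first-shifting-theorem factor e^(3t).
Since L{sinh(2t)} = 2/(s^2 - 4), the inverse is e^(3*t)*sinh(2*t).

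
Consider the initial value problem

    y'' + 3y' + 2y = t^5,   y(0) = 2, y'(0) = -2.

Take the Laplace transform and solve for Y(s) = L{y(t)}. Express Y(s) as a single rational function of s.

Y(s) = (2*s^7 + 4*s^6 + 120)/(s^8 + 3*s^7 + 2*s^6)

Apply the Laplace transform to the equation.
With L{y''} = s^2 Y - s·y(0) - y'(0) and L{y'} = sY - y(0), with y(0) = 2, y'(0) = -2: the LHS transforms to (s^2 + 3*s + 2)Y - (2*s + 4).
The right side is L{t^5} = 120/s^6.
So (s^2 + 3*s + 2)Y = 120/s^6 + (2*s + 4).
Isolate Y and clear denominators.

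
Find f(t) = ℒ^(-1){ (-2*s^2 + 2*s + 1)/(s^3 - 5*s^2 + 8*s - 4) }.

Factor the denominator: s^3 - 5*s^2 + 8*s - 4 = (s - 2)^2*(s - 1).
Partial fraction decomposition gives [-3/(s - 2)] + [-3/(s - 2)^2] + [1/(s - 1)].
Invert each term: -3/(s - 2) ↔ -3e^(2t); -3/(s - 2)^2 ↔ -3t·e^(2t); 1/(s - 1) ↔ e^(t).

f(t) = -3*t*exp(2*t) - 3*exp(2*t) + exp(t)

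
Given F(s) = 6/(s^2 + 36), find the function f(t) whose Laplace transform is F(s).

Since L{sin(6t)} = 6/(s^2 + 36), the inverse is sin(6*t).

f(t) = sin(6*t)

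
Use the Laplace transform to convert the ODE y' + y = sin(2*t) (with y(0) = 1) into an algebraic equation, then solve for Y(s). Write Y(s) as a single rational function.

Y(s) = (s^2 + 6)/(s^3 + s^2 + 4*s + 4)

Take the Laplace transform of both sides.
Using L{y'} = sY - y(0) = sY - 1, the left side becomes (s + 1)Y - (1).
The right side is L{sin(2*t)} = 2/(s^2 + 4).
So (s + 1)Y = 2/(s^2 + 4) + (1).
Isolate Y and clear denominators.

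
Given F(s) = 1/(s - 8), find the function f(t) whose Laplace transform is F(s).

Since L{e^(8t)} = 1/(s - 8), the inverse is e^(8*t).

f(t) = exp(8*t)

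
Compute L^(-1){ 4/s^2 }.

4*t

Since L{t} = 1!/s^2 = 1/s^2, the inverse is t, scaled by 4.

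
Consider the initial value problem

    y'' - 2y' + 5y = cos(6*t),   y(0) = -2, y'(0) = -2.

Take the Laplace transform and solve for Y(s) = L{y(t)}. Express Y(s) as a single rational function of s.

Apply the Laplace transform to the equation.
The derivative rules (L{y''} = s^2 Y - s·y(0) - y'(0) and L{y'} = sY - y(0), with y(0) = -2, y'(0) = -2) turn the left side into (s^2 - 2*s + 5)Y - (-2*s + 2).
The right side is L{cos(6*t)} = s/(s^2 + 36).
So (s^2 - 2*s + 5)Y = s/(s^2 + 36) + (-2*s + 2).
Isolate Y and clear denominators.

Y(s) = (-2*s^3 + 2*s^2 - 71*s + 72)/(s^4 - 2*s^3 + 41*s^2 - 72*s + 180)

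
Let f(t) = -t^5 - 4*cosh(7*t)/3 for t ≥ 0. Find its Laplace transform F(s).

Apply the Laplace transform termwise.
(-1)·[L{t^5} = 5!/s^6 = 120/s^6]; (-4/3)·[L{cosh(7t)} = s/(s^2 - 49)].

F(s) = -4*s/(3*(s^2 - 49)) - 120/s^6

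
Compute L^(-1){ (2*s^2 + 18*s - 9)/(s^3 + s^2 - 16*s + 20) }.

5*t*exp(2*t) + 3*exp(2*t) - exp(-5*t)

Factor the denominator: s^3 + s^2 - 16*s + 20 = (s - 2)^2*(s + 5).
Partial fraction decomposition gives [3/(s - 2)] + [5/(s - 2)^2] + [-1/(s + 5)].
Invert each term: 3/(s - 2) ↔ 3e^(2t); 5/(s - 2)^2 ↔ 5t·e^(2t); -1/(s + 5) ↔ -e^(-5t).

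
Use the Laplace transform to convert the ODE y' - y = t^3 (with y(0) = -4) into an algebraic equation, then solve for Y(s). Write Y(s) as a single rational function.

Apply the Laplace transform to the equation.
With L{y'} = sY - y(0) = sY - (-4): the LHS transforms to (s - 1)Y - (-4).
The right side is L{t^3} = 6/s^4.
So (s - 1)Y = 6/s^4 + (-4).
Divide through and combine into a single rational function.

Y(s) = (-4*s^4 + 6)/(s^5 - s^4)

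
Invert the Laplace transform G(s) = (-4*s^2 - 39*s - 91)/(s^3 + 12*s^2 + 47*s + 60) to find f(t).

f(t) = -5*exp(-3*t) - exp(-4*t) + 2*exp(-5*t)

Factor the denominator: s^3 + 12*s^2 + 47*s + 60 = (s + 3)*(s + 4)*(s + 5).
Partial fraction decomposition gives [-1/(s + 4)] + [-5/(s + 3)] + [2/(s + 5)].
Invert each term: -1/(s + 4) ↔ -e^(-4t); -5/(s + 3) ↔ -5e^(-3t); 2/(s + 5) ↔ 2e^(-5t).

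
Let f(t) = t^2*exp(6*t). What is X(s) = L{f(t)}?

X(s) = 2/(s - 6)^3

L{e^(6t)} = 1/(s - 6).
Then apply L{t^2·g(t)} = (-1)^2 d^2/ds^2[G(s)] with G(s) = 1/(s - 6):
differentiating 2 times and applying the sign gives 2/(s - 6)^3.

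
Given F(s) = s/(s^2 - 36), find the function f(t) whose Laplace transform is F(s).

Since L{cosh(6t)} = s/(s^2 - 36), the inverse is cosh(6*t).

f(t) = cosh(6*t)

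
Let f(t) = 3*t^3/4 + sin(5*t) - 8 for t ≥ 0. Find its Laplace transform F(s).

The transform is linear, so treat each term independently.
L{-8} = -8/s; L{sin(5t)} = 5/(s^2 + 25); (3/4)·[L{t^3} = 3!/s^4 = 6/s^4].

F(s) = 5/(s^2 + 25) - 8/s + 9/(2*s^4)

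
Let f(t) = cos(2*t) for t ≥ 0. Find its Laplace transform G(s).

L{cos(2t)} = s/(s^2 + 4).

G(s) = s/(s^2 + 4)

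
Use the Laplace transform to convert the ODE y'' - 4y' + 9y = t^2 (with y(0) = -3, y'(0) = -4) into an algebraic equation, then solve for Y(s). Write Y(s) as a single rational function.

Y(s) = (-3*s^4 + 8*s^3 + 2)/(s^5 - 4*s^4 + 9*s^3)

Transform both sides with L{·}.
The derivative rules (L{y''} = s^2 Y - s·y(0) - y'(0) and L{y'} = sY - y(0), with y(0) = -3, y'(0) = -4) turn the left side into (s^2 - 4*s + 9)Y - (-3*s + 8).
The right side is L{t^2} = 2/s^3.
So (s^2 - 4*s + 9)Y = 2/s^3 + (-3*s + 8).
Solve for Y(s) and write it as one ratio of polynomials.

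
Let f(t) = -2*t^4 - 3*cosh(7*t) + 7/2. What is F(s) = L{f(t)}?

F(s) = -3*s/(s^2 - 49) + 7/(2*s) - 48/s^5

Apply the Laplace transform termwise.
(-3)·[L{cosh(7t)} = s/(s^2 - 49)]; L{7/2} = (7/2)/s; (-2)·[L{t^4} = 4!/s^5 = 24/s^5].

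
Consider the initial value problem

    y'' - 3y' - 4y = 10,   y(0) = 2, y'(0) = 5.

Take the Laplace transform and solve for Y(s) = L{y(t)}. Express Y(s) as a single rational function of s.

Y(s) = (2*s^2 - s + 10)/(s^3 - 3*s^2 - 4*s)

Transform both sides with L{·}.
Using L{y''} = s^2 Y - s·y(0) - y'(0) and L{y'} = sY - y(0), with y(0) = 2, y'(0) = 5, the left side becomes (s^2 - 3*s - 4)Y - (2*s - 1).
The right side is L{10} = 10/s.
So (s^2 - 3*s - 4)Y = 10/s + (2*s - 1).
Solve for Y(s) and write it as one ratio of polynomials.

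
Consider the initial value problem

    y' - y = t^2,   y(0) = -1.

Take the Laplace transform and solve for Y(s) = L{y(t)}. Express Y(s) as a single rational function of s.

Y(s) = (-s^3 + 2)/(s^4 - s^3)

Laplace-transform each side.
With L{y'} = sY - y(0) = sY - (-1): the LHS transforms to (s - 1)Y - (-1).
The right side is L{t^2} = 2/s^3.
So (s - 1)Y = 2/s^3 + (-1).
Isolate Y and clear denominators.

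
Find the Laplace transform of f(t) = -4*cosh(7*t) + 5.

The transform is linear, so treat each term independently.
L{5} = 5/s; (-4)·[L{cosh(7t)} = s/(s^2 - 49)].

-4*s/(s^2 - 49) + 5/s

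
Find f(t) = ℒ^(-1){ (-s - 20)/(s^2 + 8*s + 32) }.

Complete the square in the denominator: s^2 + 8*s + 32 = (s + 4)^2 + 4^2.
Split the numerator to match: -s - 20 = -1·(s + 4) - 4·4.
Invert each term: -1·(s + 4)/((s + 4)^2 + 16) ↔ -e^(-4t)cos(4t); -4·4/((s + 4)^2 + 16) ↔ -4e^(-4t)sin(4t).

f(t) = -4*exp(-4*t)*sin(4*t) - exp(-4*t)*cos(4*t)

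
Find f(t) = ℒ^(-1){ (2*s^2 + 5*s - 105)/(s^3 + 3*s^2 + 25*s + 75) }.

f(t) = -2*sin(5*t) + 5*cos(5*t) - 3*exp(-3*t)

Factor the denominator: s^3 + 3*s^2 + 25*s + 75 = (s + 3)*(s^2 + 25).
Partial fraction decomposition gives [-3/(s + 3)] + [5*s/(s^2 + 25)] + [-10/(s^2 + 25)].
Invert each term: -3/(s + 3) ↔ -3e^(-3t); 5·s/(s^2 + 25) ↔ 5cos(5t); -2·5/(s^2 + 25) ↔ -2sin(5t).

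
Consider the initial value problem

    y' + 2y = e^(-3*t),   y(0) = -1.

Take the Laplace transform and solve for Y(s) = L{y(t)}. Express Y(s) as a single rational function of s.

Apply the Laplace transform to the equation.
The derivative rules (L{y'} = sY - y(0) = sY - (-1)) turn the left side into (s + 2)Y - (-1).
The right side is L{e^(-3*t)} = 1/(s + 3).
So (s + 2)Y = 1/(s + 3) + (-1).
Isolate Y and clear denominators.

Y(s) = -1/(s + 3)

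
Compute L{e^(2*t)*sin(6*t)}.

6/((s - 2)^2 + 36)

L{sin(6t)} = 6/(s^2 + 36).
By the first shifting theorem, multiplying by e^(2t) replaces s with s - 2.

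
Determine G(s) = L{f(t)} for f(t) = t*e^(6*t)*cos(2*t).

L{cos(2t)} = s/(s^2 + 4).
Multiplying by e^(6t) shifts s → s - 6, so L{e^(6*t)*cos(2*t)} = (s - 6)/((s - 6)^2 + 4).
Then apply L{t·g(t)} = -d/ds[H(s)] with H(s) = (s - 6)/((s - 6)^2 + 4):
differentiating 1 time and applying the sign gives (s - 8)*(s - 4)/(s^2 - 12*s + 40)^2.

G(s) = (s - 8)*(s - 4)/(s^2 - 12*s + 40)^2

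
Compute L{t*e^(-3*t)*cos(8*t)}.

(s - 5)*(s + 11)/(s^2 + 6*s + 73)^2

L{cos(8t)} = s/(s^2 + 64).
Multiplying by e^(-3t) shifts s → s + 3, so L{e^(-3*t)*cos(8*t)} = (s + 3)/((s + 3)^2 + 64).
Then apply L{t·g(t)} = -d/ds[G(s)] with G(s) = (s + 3)/((s + 3)^2 + 64):
differentiating 1 time and applying the sign gives (s - 5)*(s + 11)/(s^2 + 6*s + 73)^2.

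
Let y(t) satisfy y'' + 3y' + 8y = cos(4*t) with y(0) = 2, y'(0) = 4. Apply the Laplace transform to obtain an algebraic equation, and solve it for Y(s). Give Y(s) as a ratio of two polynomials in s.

Laplace-transform each side.
Using L{y''} = s^2 Y - s·y(0) - y'(0) and L{y'} = sY - y(0), with y(0) = 2, y'(0) = 4, the left side becomes (s^2 + 3*s + 8)Y - (2*s + 10).
The right side is L{cos(4*t)} = s/(s^2 + 16).
So (s^2 + 3*s + 8)Y = s/(s^2 + 16) + (2*s + 10).
Solve for Y(s) and write it as one ratio of polynomials.

Y(s) = (2*s^3 + 10*s^2 + 33*s + 160)/(s^4 + 3*s^3 + 24*s^2 + 48*s + 128)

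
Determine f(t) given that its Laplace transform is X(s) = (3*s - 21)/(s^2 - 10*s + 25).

f(t) = -6*t*exp(5*t) + 3*exp(5*t)

Factor the denominator: s^2 - 10*s + 25 = (s - 5)^2.
Partial fraction decomposition gives [3/(s - 5)] + [-6/(s - 5)^2].
Invert each term: 3/(s - 5) ↔ 3e^(5t); -6/(s - 5)^2 ↔ -6t·e^(5t).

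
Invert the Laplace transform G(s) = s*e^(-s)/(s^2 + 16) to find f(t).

f(t) = Heaviside(t - 1)*(cos(4*t - 4))

The factor e^(-s) signals a time shift by c = 1 (second shifting theorem).
L{cos(4t)} = s/(s^2 + 16), so L^-1{s/(s^2 + 16)} = cos(4*t).
Hence the inverse is u(t - 1) times that function evaluated at t - 1.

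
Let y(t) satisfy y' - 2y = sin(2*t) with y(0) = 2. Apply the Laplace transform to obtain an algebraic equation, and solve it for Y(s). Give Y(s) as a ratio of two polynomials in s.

Apply the Laplace transform to the equation.
With L{y'} = sY - y(0) = sY - 2: the LHS transforms to (s - 2)Y - (2).
The right side is L{sin(2*t)} = 2/(s^2 + 4).
So (s - 2)Y = 2/(s^2 + 4) + (2).
Solve for Y(s) and write it as one ratio of polynomials.

Y(s) = (2*s^2 + 10)/(s^3 - 2*s^2 + 4*s - 8)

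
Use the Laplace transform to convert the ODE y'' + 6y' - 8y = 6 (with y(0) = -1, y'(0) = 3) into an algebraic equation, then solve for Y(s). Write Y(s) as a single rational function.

Y(s) = (-s^2 - 3*s + 6)/(s^3 + 6*s^2 - 8*s)

Laplace-transform each side.
With L{y''} = s^2 Y - s·y(0) - y'(0) and L{y'} = sY - y(0), with y(0) = -1, y'(0) = 3: the LHS transforms to (s^2 + 6*s - 8)Y - (-s - 3).
The right side is L{6} = 6/s.
So (s^2 + 6*s - 8)Y = 6/s + (-s - 3).
Isolate Y and clear denominators.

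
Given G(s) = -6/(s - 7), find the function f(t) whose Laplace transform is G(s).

f(t) = -6*exp(7*t)

Since L{e^(7t)} = 1/(s - 7), the inverse is e^(7*t), scaled by -6.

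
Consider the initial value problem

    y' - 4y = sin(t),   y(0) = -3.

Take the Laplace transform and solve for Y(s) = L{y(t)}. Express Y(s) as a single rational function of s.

Y(s) = (-3*s^2 - 2)/(s^3 - 4*s^2 + s - 4)

Take the Laplace transform of both sides.
The derivative rules (L{y'} = sY - y(0) = sY - (-3)) turn the left side into (s - 4)Y - (-3).
The right side is L{sin(t)} = 1/(s^2 + 1).
So (s - 4)Y = 1/(s^2 + 1) + (-3).
Solve for Y(s) and write it as one ratio of polynomials.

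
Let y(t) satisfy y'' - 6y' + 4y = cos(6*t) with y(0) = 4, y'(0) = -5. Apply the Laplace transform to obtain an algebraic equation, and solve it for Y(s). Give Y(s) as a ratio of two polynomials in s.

Y(s) = (4*s^3 - 29*s^2 + 145*s - 1044)/(s^4 - 6*s^3 + 40*s^2 - 216*s + 144)

Take the Laplace transform of both sides.
With L{y''} = s^2 Y - s·y(0) - y'(0) and L{y'} = sY - y(0), with y(0) = 4, y'(0) = -5: the LHS transforms to (s^2 - 6*s + 4)Y - (4*s - 29).
The right side is L{cos(6*t)} = s/(s^2 + 36).
So (s^2 - 6*s + 4)Y = s/(s^2 + 36) + (4*s - 29).
Solve for Y(s) and write it as one ratio of polynomials.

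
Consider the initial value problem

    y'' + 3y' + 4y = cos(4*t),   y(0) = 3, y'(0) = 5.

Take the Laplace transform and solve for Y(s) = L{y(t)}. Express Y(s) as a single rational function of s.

Y(s) = (3*s^3 + 14*s^2 + 49*s + 224)/(s^4 + 3*s^3 + 20*s^2 + 48*s + 64)

Laplace-transform each side.
With L{y''} = s^2 Y - s·y(0) - y'(0) and L{y'} = sY - y(0), with y(0) = 3, y'(0) = 5: the LHS transforms to (s^2 + 3*s + 4)Y - (3*s + 14).
The right side is L{cos(4*t)} = s/(s^2 + 16).
So (s^2 + 3*s + 4)Y = s/(s^2 + 16) + (3*s + 14).
Solve for Y(s) and write it as one ratio of polynomials.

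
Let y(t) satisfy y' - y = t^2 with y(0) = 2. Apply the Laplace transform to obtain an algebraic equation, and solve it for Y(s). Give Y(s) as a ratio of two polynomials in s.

Transform both sides with L{·}.
Using L{y'} = sY - y(0) = sY - 2, the left side becomes (s - 1)Y - (2).
The right side is L{t^2} = 2/s^3.
So (s - 1)Y = 2/s^3 + (2).
Solve for Y(s) and write it as one ratio of polynomials.

Y(s) = (2*s^3 + 2)/(s^4 - s^3)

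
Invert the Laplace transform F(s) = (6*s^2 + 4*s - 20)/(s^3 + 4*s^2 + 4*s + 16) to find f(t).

f(t) = -4*sin(2*t) + 3*cos(2*t) + 3*exp(-4*t)

Factor the denominator: s^3 + 4*s^2 + 4*s + 16 = (s + 4)*(s^2 + 4).
Partial fraction decomposition gives [3/(s + 4)] + [3*s/(s^2 + 4)] + [-8/(s^2 + 4)].
Invert each term: 3/(s + 4) ↔ 3e^(-4t); 3·s/(s^2 + 4) ↔ 3cos(2t); -4·2/(s^2 + 4) ↔ -4sin(2t).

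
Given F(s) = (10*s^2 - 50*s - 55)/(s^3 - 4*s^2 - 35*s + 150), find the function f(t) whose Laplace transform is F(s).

Factor the denominator: s^3 - 4*s^2 - 35*s + 150 = (s - 5)^2*(s + 6).
Partial fraction decomposition gives [5/(s - 5)] + [-5/(s - 5)^2] + [5/(s + 6)].
Invert each term: 5/(s - 5) ↔ 5e^(5t); -5/(s - 5)^2 ↔ -5t·e^(5t); 5/(s + 6) ↔ 5e^(-6t).

f(t) = -5*t*exp(5*t) + 5*exp(5*t) + 5*exp(-6*t)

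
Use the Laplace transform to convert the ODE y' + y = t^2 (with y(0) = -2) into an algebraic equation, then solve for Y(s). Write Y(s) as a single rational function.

Y(s) = (-2*s^3 + 2)/(s^4 + s^3)

Transform both sides with L{·}.
With L{y'} = sY - y(0) = sY - (-2): the LHS transforms to (s + 1)Y - (-2).
The right side is L{t^2} = 2/s^3.
So (s + 1)Y = 2/s^3 + (-2).
Isolate Y and clear denominators.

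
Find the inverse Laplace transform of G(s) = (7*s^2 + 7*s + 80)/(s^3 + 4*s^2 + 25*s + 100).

-sin(5*t) + 3*cos(5*t) + 4*exp(-4*t)

Factor the denominator: s^3 + 4*s^2 + 25*s + 100 = (s + 4)*(s^2 + 25).
Partial fraction decomposition gives [4/(s + 4)] + [3*s/(s^2 + 25)] + [-5/(s^2 + 25)].
Invert each term: 4/(s + 4) ↔ 4e^(-4t); 3·s/(s^2 + 25) ↔ 3cos(5t); -1·5/(s^2 + 25) ↔ -sin(5t).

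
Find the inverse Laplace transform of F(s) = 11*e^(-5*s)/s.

Heaviside(t - 5)*(11)

The factor e^(-5s) signals a time shift by c = 5 (second shifting theorem).
L{11} = 11/s, so L^-1{11/s} = 11.
Hence the inverse is u(t - 5) times that function evaluated at t - 5.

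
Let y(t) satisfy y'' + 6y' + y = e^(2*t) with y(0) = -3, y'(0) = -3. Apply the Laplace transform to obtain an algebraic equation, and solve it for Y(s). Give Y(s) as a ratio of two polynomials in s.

Y(s) = (-3*s^2 - 15*s + 43)/(s^3 + 4*s^2 - 11*s - 2)

Transform both sides with L{·}.
Using L{y''} = s^2 Y - s·y(0) - y'(0) and L{y'} = sY - y(0), with y(0) = -3, y'(0) = -3, the left side becomes (s^2 + 6*s + 1)Y - (-3*s - 21).
The right side is L{e^(2*t)} = 1/(s - 2).
So (s^2 + 6*s + 1)Y = 1/(s - 2) + (-3*s - 21).
Isolate Y and clear denominators.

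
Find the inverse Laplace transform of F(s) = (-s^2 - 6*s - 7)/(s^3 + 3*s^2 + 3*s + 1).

Factor the denominator: s^3 + 3*s^2 + 3*s + 1 = (s + 1)^3.
Partial fraction decomposition gives [-1/(s + 1)] + [-4/(s + 1)^2] + [-2/(s + 1)^3].
Invert each term: -1/(s + 1) ↔ -e^(-t); -4/(s + 1)^2 ↔ -4t·e^(-t); -2/(s + 1)^3 ↔ (-1)t^2·e^(-t).

-t^2*exp(-t) - 4*t*exp(-t) - exp(-t)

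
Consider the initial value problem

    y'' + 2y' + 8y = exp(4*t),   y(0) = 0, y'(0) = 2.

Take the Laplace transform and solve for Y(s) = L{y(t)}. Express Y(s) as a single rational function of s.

Y(s) = (2*s - 7)/(s^3 - 2*s^2 - 32)

Apply the Laplace transform to the equation.
The derivative rules (L{y''} = s^2 Y - s·y(0) - y'(0) and L{y'} = sY - y(0), with y(0) = 0, y'(0) = 2) turn the left side into (s^2 + 2*s + 8)Y - (2).
The right side is L{exp(4*t)} = 1/(s - 4).
So (s^2 + 2*s + 8)Y = 1/(s - 4) + (2).
Solve for Y(s) and write it as one ratio of polynomials.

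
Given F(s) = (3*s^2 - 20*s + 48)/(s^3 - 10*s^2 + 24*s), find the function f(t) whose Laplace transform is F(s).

f(t) = 3*exp(6*t) - 2*exp(4*t) + 2

Factor the denominator: s^3 - 10*s^2 + 24*s = s*(s - 6)*(s - 4).
Partial fraction decomposition gives [2/s] + [-2/(s - 4)] + [3/(s - 6)].
Invert each term: 2/(s - 0) ↔ 2e^(0t); -2/(s - 4) ↔ -2e^(4t); 3/(s - 6) ↔ 3e^(6t).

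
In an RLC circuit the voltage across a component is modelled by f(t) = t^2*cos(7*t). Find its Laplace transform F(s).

F(s) = 2*s*(s^2 - 147)/(s^2 + 49)^3

L{cos(7t)} = s/(s^2 + 49).
Then apply L{t^2·g(t)} = (-1)^2 d^2/ds^2[G(s)] with G(s) = s/(s^2 + 49):
differentiating 2 times and applying the sign gives 2*s*(s^2 - 147)/(s^2 + 49)^3.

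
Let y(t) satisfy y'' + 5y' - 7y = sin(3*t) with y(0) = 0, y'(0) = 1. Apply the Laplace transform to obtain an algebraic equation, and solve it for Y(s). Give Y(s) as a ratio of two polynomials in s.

Y(s) = (s^2 + 12)/(s^4 + 5*s^3 + 2*s^2 + 45*s - 63)

Apply the Laplace transform to the equation.
With L{y''} = s^2 Y - s·y(0) - y'(0) and L{y'} = sY - y(0), with y(0) = 0, y'(0) = 1: the LHS transforms to (s^2 + 5*s - 7)Y - (1).
The right side is L{sin(3*t)} = 3/(s^2 + 9).
So (s^2 + 5*s - 7)Y = 3/(s^2 + 9) + (1).
Isolate Y and clear denominators.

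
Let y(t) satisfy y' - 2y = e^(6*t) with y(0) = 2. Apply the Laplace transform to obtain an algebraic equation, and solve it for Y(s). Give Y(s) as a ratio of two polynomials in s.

Apply the Laplace transform to the equation.
The derivative rules (L{y'} = sY - y(0) = sY - 2) turn the left side into (s - 2)Y - (2).
The right side is L{e^(6*t)} = 1/(s - 6).
So (s - 2)Y = 1/(s - 6) + (2).
Solve for Y(s) and write it as one ratio of polynomials.

Y(s) = (2*s - 11)/(s^2 - 8*s + 12)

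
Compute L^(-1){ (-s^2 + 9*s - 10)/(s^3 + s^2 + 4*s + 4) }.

Factor the denominator: s^3 + s^2 + 4*s + 4 = (s + 1)*(s^2 + 4).
Partial fraction decomposition gives [-4/(s + 1)] + [3*s/(s^2 + 4)] + [6/(s^2 + 4)].
Invert each term: -4/(s + 1) ↔ -4e^(-t); 3·s/(s^2 + 4) ↔ 3cos(2t); 3·2/(s^2 + 4) ↔ 3sin(2t).

3*sin(2*t) + 3*cos(2*t) - 4*exp(-t)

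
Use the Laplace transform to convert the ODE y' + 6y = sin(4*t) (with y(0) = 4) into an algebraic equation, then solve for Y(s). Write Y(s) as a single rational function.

Laplace-transform each side.
The derivative rules (L{y'} = sY - y(0) = sY - 4) turn the left side into (s + 6)Y - (4).
The right side is L{sin(4*t)} = 4/(s^2 + 16).
So (s + 6)Y = 4/(s^2 + 16) + (4).
Divide through and combine into a single rational function.

Y(s) = (4*s^2 + 68)/(s^3 + 6*s^2 + 16*s + 96)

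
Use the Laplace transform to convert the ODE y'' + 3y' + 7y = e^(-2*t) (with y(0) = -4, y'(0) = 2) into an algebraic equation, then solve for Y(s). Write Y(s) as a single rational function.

Y(s) = (-4*s^2 - 18*s - 19)/(s^3 + 5*s^2 + 13*s + 14)

Transform both sides with L{·}.
With L{y''} = s^2 Y - s·y(0) - y'(0) and L{y'} = sY - y(0), with y(0) = -4, y'(0) = 2: the LHS transforms to (s^2 + 3*s + 7)Y - (-4*s - 10).
The right side is L{e^(-2*t)} = 1/(s + 2).
So (s^2 + 3*s + 7)Y = 1/(s + 2) + (-4*s - 10).
Divide through and combine into a single rational function.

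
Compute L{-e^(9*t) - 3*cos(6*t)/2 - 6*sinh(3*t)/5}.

-3*s/(2*(s^2 + 36)) - 18/(5*(s^2 - 9)) - 1/(s - 9)

The transform is linear, so treat each term independently.
(-6/5)·[L{sinh(3t)} = 3/(s^2 - 9)]; (-1)·[L{e^(9t)} = 1/(s - 9)]; (-3/2)·[L{cos(6t)} = s/(s^2 + 36)].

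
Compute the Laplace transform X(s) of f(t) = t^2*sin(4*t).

L{sin(4t)} = 4/(s^2 + 16).
Then apply L{t^2·g(t)} = (-1)^2 d^2/ds^2[G(s)] with G(s) = 4/(s^2 + 16):
differentiating 2 times and applying the sign gives 8*(3*s^2 - 16)/(s^2 + 16)^3.

X(s) = 8*(3*s^2 - 16)/(s^2 + 16)^3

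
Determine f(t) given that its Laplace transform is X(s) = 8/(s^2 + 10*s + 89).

f(t) = exp(-5*t)*sin(8*t)

Rewrite the denominator: s^2 + 10*s + 89 = (s + 5)^2 + 64.
The form in (s + 5) signals a first-shifting-theorem factor e^(-5t).
Since L{sin(8t)} = 8/(s^2 + 64), the inverse is exp(-5*t)*sin(8*t).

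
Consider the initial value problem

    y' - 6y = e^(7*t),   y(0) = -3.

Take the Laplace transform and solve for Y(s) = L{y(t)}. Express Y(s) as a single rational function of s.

Laplace-transform each side.
Using L{y'} = sY - y(0) = sY - (-3), the left side becomes (s - 6)Y - (-3).
The right side is L{e^(7*t)} = 1/(s - 7).
So (s - 6)Y = 1/(s - 7) + (-3).
Isolate Y and clear denominators.

Y(s) = (-3*s + 22)/(s^2 - 13*s + 42)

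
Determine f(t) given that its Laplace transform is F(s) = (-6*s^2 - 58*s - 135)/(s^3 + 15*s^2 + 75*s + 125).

Factor the denominator: s^3 + 15*s^2 + 75*s + 125 = (s + 5)^3.
Partial fraction decomposition gives [-6/(s + 5)] + [2/(s + 5)^2] + [5/(s + 5)^3].
Invert each term: -6/(s + 5) ↔ -6e^(-5t); 2/(s + 5)^2 ↔ 2t·e^(-5t); 5/(s + 5)^3 ↔ (5/2)t^2·e^(-5t).

f(t) = 5*t^2*exp(-5*t)/2 + 2*t*exp(-5*t) - 6*exp(-5*t)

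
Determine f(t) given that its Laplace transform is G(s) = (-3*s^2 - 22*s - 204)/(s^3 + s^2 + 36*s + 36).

Factor the denominator: s^3 + s^2 + 36*s + 36 = (s + 1)*(s^2 + 36).
Partial fraction decomposition gives [-5/(s + 1)] + [2*s/(s^2 + 36)] + [-24/(s^2 + 36)].
Invert each term: -5/(s + 1) ↔ -5e^(-t); 2·s/(s^2 + 36) ↔ 2cos(6t); -4·6/(s^2 + 36) ↔ -4sin(6t).

f(t) = -4*sin(6*t) + 2*cos(6*t) - 5*exp(-t)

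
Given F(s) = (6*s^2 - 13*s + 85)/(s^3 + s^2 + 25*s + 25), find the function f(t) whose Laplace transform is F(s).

f(t) = -3*sin(5*t) + 2*cos(5*t) + 4*exp(-t)

Factor the denominator: s^3 + s^2 + 25*s + 25 = (s + 1)*(s^2 + 25).
Partial fraction decomposition gives [4/(s + 1)] + [2*s/(s^2 + 25)] + [-15/(s^2 + 25)].
Invert each term: 4/(s + 1) ↔ 4e^(-t); 2·s/(s^2 + 25) ↔ 2cos(5t); -3·5/(s^2 + 25) ↔ -3sin(5t).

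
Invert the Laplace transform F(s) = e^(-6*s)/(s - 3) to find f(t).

The factor e^(-6s) signals a time shift by c = 6 (second shifting theorem).
L{e^(3t)} = 1/(s - 3), so L^-1{1/(s - 3)} = e^(3*t).
Hence the inverse is u(t - 6) times that function evaluated at t - 6.

f(t) = Heaviside(t - 6)*(exp(3*t - 18))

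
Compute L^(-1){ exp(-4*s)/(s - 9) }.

Heaviside(t - 4)*(exp(9*t - 36))

The factor e^(-4s) signals a time shift by c = 4 (second shifting theorem).
L{e^(9t)} = 1/(s - 9), so L^-1{1/(s - 9)} = exp(9*t).
Hence the inverse is u(t - 4) times that function evaluated at t - 4.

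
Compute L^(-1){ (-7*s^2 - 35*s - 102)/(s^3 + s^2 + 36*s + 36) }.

-5*sin(6*t) - 5*cos(6*t) - 2*exp(-t)

Factor the denominator: s^3 + s^2 + 36*s + 36 = (s + 1)*(s^2 + 36).
Partial fraction decomposition gives [-2/(s + 1)] + [-5*s/(s^2 + 36)] + [-30/(s^2 + 36)].
Invert each term: -2/(s + 1) ↔ -2e^(-t); -5·s/(s^2 + 36) ↔ -5cos(6t); -5·6/(s^2 + 36) ↔ -5sin(6t).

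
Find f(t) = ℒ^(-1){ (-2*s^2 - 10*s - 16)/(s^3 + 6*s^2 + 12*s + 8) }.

f(t) = -2*t^2*exp(-2*t) - 2*t*exp(-2*t) - 2*exp(-2*t)

Factor the denominator: s^3 + 6*s^2 + 12*s + 8 = (s + 2)^3.
Partial fraction decomposition gives [-2/(s + 2)] + [-2/(s + 2)^2] + [-4/(s + 2)^3].
Invert each term: -2/(s + 2) ↔ -2e^(-2t); -2/(s + 2)^2 ↔ -2t·e^(-2t); -4/(s + 2)^3 ↔ (-2)t^2·e^(-2t).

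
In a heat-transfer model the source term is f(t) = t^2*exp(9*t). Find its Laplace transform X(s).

X(s) = 2/(s - 9)^3

L{e^(9t)} = 1/(s - 9).
Then apply L{t^2·g(t)} = (-1)^2 d^2/ds^2[G(s)] with G(s) = 1/(s - 9):
differentiating 2 times and applying the sign gives 2/(s - 9)^3.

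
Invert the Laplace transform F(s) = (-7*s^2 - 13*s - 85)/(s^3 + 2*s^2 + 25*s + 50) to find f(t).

f(t) = -sin(5*t) - 4*cos(5*t) - 3*exp(-2*t)

Factor the denominator: s^3 + 2*s^2 + 25*s + 50 = (s + 2)*(s^2 + 25).
Partial fraction decomposition gives [-3/(s + 2)] + [-4*s/(s^2 + 25)] + [-5/(s^2 + 25)].
Invert each term: -3/(s + 2) ↔ -3e^(-2t); -4·s/(s^2 + 25) ↔ -4cos(5t); -1·5/(s^2 + 25) ↔ -sin(5t).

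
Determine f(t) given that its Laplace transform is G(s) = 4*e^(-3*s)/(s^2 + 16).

f(t) = Heaviside(t - 3)*(sin(4*t - 12))

The factor e^(-3s) signals a time shift by c = 3 (second shifting theorem).
L{sin(4t)} = 4/(s^2 + 16), so L^-1{4/(s^2 + 16)} = sin(4*t).
Hence the inverse is u(t - 3) times that function evaluated at t - 3.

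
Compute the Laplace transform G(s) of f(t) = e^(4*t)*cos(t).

G(s) = (s - 4)/((s - 4)^2 + 1)

L{cos(t)} = s/(s^2 + 1).
By the first shifting theorem, multiplying by e^(4t) replaces s with s - 4.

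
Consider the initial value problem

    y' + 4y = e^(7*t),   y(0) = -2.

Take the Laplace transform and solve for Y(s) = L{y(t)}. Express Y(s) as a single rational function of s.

Y(s) = (-2*s + 15)/(s^2 - 3*s - 28)

Laplace-transform each side.
The derivative rules (L{y'} = sY - y(0) = sY - (-2)) turn the left side into (s + 4)Y - (-2).
The right side is L{e^(7*t)} = 1/(s - 7).
So (s + 4)Y = 1/(s - 7) + (-2).
Solve for Y(s) and write it as one ratio of polynomials.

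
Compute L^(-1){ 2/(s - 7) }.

Since L{e^(7t)} = 1/(s - 7), the inverse is e^(7*t), scaled by 2.

2*exp(7*t)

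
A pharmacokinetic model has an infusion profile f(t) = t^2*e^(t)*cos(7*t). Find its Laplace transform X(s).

L{cos(7t)} = s/(s^2 + 49).
Multiplying by e^(t) shifts s → s - 1, so L{e^(t)*cos(7*t)} = (s - 1)/((s - 1)^2 + 49).
Then apply L{t^2·g(t)} = (-1)^2 d^2/ds^2[G(s)] with G(s) = (s - 1)/((s - 1)^2 + 49):
differentiating 2 times and applying the sign gives 2*(s - 1)*(s^2 - 2*s - 146)/(s^2 - 2*s + 50)^3.

X(s) = 2*(s - 1)*(s^2 - 2*s - 146)/(s^2 - 2*s + 50)^3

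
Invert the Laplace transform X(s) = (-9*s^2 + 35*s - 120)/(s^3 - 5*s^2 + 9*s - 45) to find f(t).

f(t) = -5*exp(5*t) + 5*sin(3*t) - 4*cos(3*t)

Factor the denominator: s^3 - 5*s^2 + 9*s - 45 = (s - 5)*(s^2 + 9).
Partial fraction decomposition gives [-5/(s - 5)] + [-4*s/(s^2 + 9)] + [15/(s^2 + 9)].
Invert each term: -5/(s - 5) ↔ -5e^(5t); -4·s/(s^2 + 9) ↔ -4cos(3t); 5·3/(s^2 + 9) ↔ 5sin(3t).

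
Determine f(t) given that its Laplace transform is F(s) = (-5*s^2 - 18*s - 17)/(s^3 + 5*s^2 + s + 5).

Factor the denominator: s^3 + 5*s^2 + s + 5 = (s + 5)*(s^2 + 1).
Partial fraction decomposition gives [-2/(s + 5)] + [-3*s/(s^2 + 1)] + [-3/(s^2 + 1)].
Invert each term: -2/(s + 5) ↔ -2e^(-5t); -3·s/(s^2 + 1) ↔ -3cos(t); -3·1/(s^2 + 1) ↔ -3sin(t).

f(t) = -3*sin(t) - 3*cos(t) - 2*exp(-5*t)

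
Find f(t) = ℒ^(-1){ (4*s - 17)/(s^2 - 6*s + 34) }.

f(t) = -exp(3*t)*sin(5*t) + 4*exp(3*t)*cos(5*t)

Complete the square in the denominator: s^2 - 6*s + 34 = (s - 3)^2 + 5^2.
Split the numerator to match: 4*s - 17 = 4·(s - 3) - 1·5.
Invert each term: 4·(s - 3)/((s - 3)^2 + 25) ↔ 4e^(3t)cos(5t); -1·5/((s - 3)^2 + 25) ↔ -e^(3t)sin(5t).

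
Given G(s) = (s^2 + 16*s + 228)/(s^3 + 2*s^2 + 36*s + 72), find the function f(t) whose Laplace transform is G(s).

f(t) = 4*sin(6*t) - 4*cos(6*t) + 5*exp(-2*t)

Factor the denominator: s^3 + 2*s^2 + 36*s + 72 = (s + 2)*(s^2 + 36).
Partial fraction decomposition gives [5/(s + 2)] + [-4*s/(s^2 + 36)] + [24/(s^2 + 36)].
Invert each term: 5/(s + 2) ↔ 5e^(-2t); -4·s/(s^2 + 36) ↔ -4cos(6t); 4·6/(s^2 + 36) ↔ 4sin(6t).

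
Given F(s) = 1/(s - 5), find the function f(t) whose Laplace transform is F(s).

f(t) = exp(5*t)

Since L{e^(5t)} = 1/(s - 5), the inverse is exp(5*t).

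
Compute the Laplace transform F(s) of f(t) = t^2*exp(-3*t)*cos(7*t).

F(s) = 2*(s + 3)*(s^2 + 6*s - 138)/(s^2 + 6*s + 58)^3

L{cos(7t)} = s/(s^2 + 49).
Multiplying by e^(-3t) shifts s → s + 3, so L{exp(-3*t)*cos(7*t)} = (s + 3)/((s + 3)^2 + 49).
Then apply L{t^2·g(t)} = (-1)^2 d^2/ds^2[G(s)] with G(s) = (s + 3)/((s + 3)^2 + 49):
differentiating 2 times and applying the sign gives 2*(s + 3)*(s^2 + 6*s - 138)/(s^2 + 6*s + 58)^3.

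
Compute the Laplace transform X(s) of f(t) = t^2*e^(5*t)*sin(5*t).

L{sin(5t)} = 5/(s^2 + 25).
Multiplying by e^(5t) shifts s → s - 5, so L{e^(5*t)*sin(5*t)} = 5/((s - 5)^2 + 25).
Then apply L{t^2·g(t)} = (-1)^2 d^2/ds^2[G(s)] with G(s) = 5/((s - 5)^2 + 25):
differentiating 2 times and applying the sign gives 10*(3*s^2 - 30*s + 50)/(s^2 - 10*s + 50)^3.

X(s) = 10*(3*s^2 - 30*s + 50)/(s^2 - 10*s + 50)^3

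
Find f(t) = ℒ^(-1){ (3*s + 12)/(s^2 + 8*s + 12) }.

Rewrite the denominator: s^2 + 8*s + 12 = (s + 4)^2 - 4.
The form in (s + 4) signals a first-shifting-theorem factor e^(-4t).
Since L{cosh(2t)} = s/(s^2 - 4), the inverse is exp(-4*t)*cosh(2*t), scaled by 3.

f(t) = 3*exp(-4*t)*cosh(2*t)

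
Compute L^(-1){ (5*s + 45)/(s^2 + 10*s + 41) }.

Complete the square in the denominator: s^2 + 10*s + 41 = (s + 5)^2 + 4^2.
Split the numerator to match: 5*s + 45 = 5·(s + 5) + 5·4.
Invert each term: 5·(s + 5)/((s + 5)^2 + 16) ↔ 5e^(-5t)cos(4t); 5·4/((s + 5)^2 + 16) ↔ 5e^(-5t)sin(4t).

5*exp(-5*t)*sin(4*t) + 5*exp(-5*t)*cos(4*t)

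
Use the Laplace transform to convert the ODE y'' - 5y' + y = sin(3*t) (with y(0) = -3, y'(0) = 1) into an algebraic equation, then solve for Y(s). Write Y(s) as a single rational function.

Apply the Laplace transform to the equation.
The derivative rules (L{y''} = s^2 Y - s·y(0) - y'(0) and L{y'} = sY - y(0), with y(0) = -3, y'(0) = 1) turn the left side into (s^2 - 5*s + 1)Y - (-3*s + 16).
The right side is L{sin(3*t)} = 3/(s^2 + 9).
So (s^2 - 5*s + 1)Y = 3/(s^2 + 9) + (-3*s + 16).
Solve for Y(s) and write it as one ratio of polynomials.

Y(s) = (-3*s^3 + 16*s^2 - 27*s + 147)/(s^4 - 5*s^3 + 10*s^2 - 45*s + 9)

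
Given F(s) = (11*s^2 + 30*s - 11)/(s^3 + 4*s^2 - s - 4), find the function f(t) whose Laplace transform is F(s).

Factor the denominator: s^3 + 4*s^2 - s - 4 = (s - 1)*(s + 1)*(s + 4).
Partial fraction decomposition gives [3/(s + 4)] + [3/(s - 1)] + [5/(s + 1)].
Invert each term: 3/(s + 4) ↔ 3e^(-4t); 3/(s - 1) ↔ 3e^(t); 5/(s + 1) ↔ 5e^(-t).

f(t) = 3*exp(t) + 5*exp(-t) + 3*exp(-4*t)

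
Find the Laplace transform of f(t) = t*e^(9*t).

(s - 9)^(-2)

L{e^(9t)} = 1/(s - 9).
Then apply L{t·g(t)} = -d/ds[H(s)] with H(s) = 1/(s - 9):
differentiating 1 time and applying the sign gives (s - 9)^(-2).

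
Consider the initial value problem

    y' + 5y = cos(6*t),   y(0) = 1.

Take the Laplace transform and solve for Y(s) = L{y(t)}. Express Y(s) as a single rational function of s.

Take the Laplace transform of both sides.
Using L{y'} = sY - y(0) = sY - 1, the left side becomes (s + 5)Y - (1).
The right side is L{cos(6*t)} = s/(s^2 + 36).
So (s + 5)Y = s/(s^2 + 36) + (1).
Isolate Y and clear denominators.

Y(s) = (s^2 + s + 36)/(s^3 + 5*s^2 + 36*s + 180)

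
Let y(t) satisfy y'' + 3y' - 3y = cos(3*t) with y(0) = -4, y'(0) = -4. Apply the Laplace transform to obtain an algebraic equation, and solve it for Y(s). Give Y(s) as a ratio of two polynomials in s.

Take the Laplace transform of both sides.
Using L{y''} = s^2 Y - s·y(0) - y'(0) and L{y'} = sY - y(0), with y(0) = -4, y'(0) = -4, the left side becomes (s^2 + 3*s - 3)Y - (-4*s - 16).
The right side is L{cos(3*t)} = s/(s^2 + 9).
So (s^2 + 3*s - 3)Y = s/(s^2 + 9) + (-4*s - 16).
Divide through and combine into a single rational function.

Y(s) = (-4*s^3 - 16*s^2 - 35*s - 144)/(s^4 + 3*s^3 + 6*s^2 + 27*s - 27)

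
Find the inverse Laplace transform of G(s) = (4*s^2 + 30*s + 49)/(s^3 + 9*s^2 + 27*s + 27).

Factor the denominator: s^3 + 9*s^2 + 27*s + 27 = (s + 3)^3.
Partial fraction decomposition gives [4/(s + 3)] + [6/(s + 3)^2] + [-5/(s + 3)^3].
Invert each term: 4/(s + 3) ↔ 4e^(-3t); 6/(s + 3)^2 ↔ 6t·e^(-3t); -5/(s + 3)^3 ↔ (-5/2)t^2·e^(-3t).

-5*t^2*exp(-3*t)/2 + 6*t*exp(-3*t) + 4*exp(-3*t)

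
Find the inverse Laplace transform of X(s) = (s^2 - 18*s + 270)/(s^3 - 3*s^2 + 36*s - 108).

Factor the denominator: s^3 - 3*s^2 + 36*s - 108 = (s - 3)*(s^2 + 36).
Partial fraction decomposition gives [5/(s - 3)] + [-4*s/(s^2 + 36)] + [-30/(s^2 + 36)].
Invert each term: 5/(s - 3) ↔ 5e^(3t); -4·s/(s^2 + 36) ↔ -4cos(6t); -5·6/(s^2 + 36) ↔ -5sin(6t).

5*exp(3*t) - 5*sin(6*t) - 4*cos(6*t)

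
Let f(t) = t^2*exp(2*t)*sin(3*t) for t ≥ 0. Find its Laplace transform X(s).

L{sin(3t)} = 3/(s^2 + 9).
Multiplying by e^(2t) shifts s → s - 2, so L{exp(2*t)*sin(3*t)} = 3/((s - 2)^2 + 9).
Then apply L{t^2·g(t)} = (-1)^2 d^2/ds^2[G(s)] with G(s) = 3/((s - 2)^2 + 9):
differentiating 2 times and applying the sign gives 18*(s^2 - 4*s + 1)/(s^2 - 4*s + 13)^3.

X(s) = 18*(s^2 - 4*s + 1)/(s^2 - 4*s + 13)^3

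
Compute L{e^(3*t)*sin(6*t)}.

6/((s - 3)^2 + 36)

L{sin(6t)} = 6/(s^2 + 36).
By the first shifting theorem, multiplying by e^(3t) replaces s with s - 3.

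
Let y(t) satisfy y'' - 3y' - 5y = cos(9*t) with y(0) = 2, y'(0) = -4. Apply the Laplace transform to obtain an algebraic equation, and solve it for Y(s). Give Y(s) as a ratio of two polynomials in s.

Y(s) = (2*s^3 - 10*s^2 + 163*s - 810)/(s^4 - 3*s^3 + 76*s^2 - 243*s - 405)

Transform both sides with L{·}.
Using L{y''} = s^2 Y - s·y(0) - y'(0) and L{y'} = sY - y(0), with y(0) = 2, y'(0) = -4, the left side becomes (s^2 - 3*s - 5)Y - (2*s - 10).
The right side is L{cos(9*t)} = s/(s^2 + 81).
So (s^2 - 3*s - 5)Y = s/(s^2 + 81) + (2*s - 10).
Solve for Y(s) and write it as one ratio of polynomials.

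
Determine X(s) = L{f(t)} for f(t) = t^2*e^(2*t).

L{t^2} = 2!/s^3 = 2/s^3.
By the first shifting theorem, multiplying by e^(2t) replaces s with s - 2.

X(s) = 2/(s - 2)^3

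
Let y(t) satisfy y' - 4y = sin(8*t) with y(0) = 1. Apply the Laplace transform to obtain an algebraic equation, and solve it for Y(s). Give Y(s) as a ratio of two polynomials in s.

Apply the Laplace transform to the equation.
The derivative rules (L{y'} = sY - y(0) = sY - 1) turn the left side into (s - 4)Y - (1).
The right side is L{sin(8*t)} = 8/(s^2 + 64).
So (s - 4)Y = 8/(s^2 + 64) + (1).
Divide through and combine into a single rational function.

Y(s) = (s^2 + 72)/(s^3 - 4*s^2 + 64*s - 256)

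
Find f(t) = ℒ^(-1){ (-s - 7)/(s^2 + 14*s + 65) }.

f(t) = -exp(-7*t)*cos(4*t)

Rewrite the denominator: s^2 + 14*s + 65 = (s + 7)^2 + 16.
The form in (s + 7) signals a first-shifting-theorem factor e^(-7t).
Since L{cos(4t)} = s/(s^2 + 16), the inverse is e^(-7*t)*cos(4*t), scaled by -1.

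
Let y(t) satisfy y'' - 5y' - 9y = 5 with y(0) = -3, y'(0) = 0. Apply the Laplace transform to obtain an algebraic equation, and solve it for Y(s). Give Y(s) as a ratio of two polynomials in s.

Y(s) = (-3*s^2 + 15*s + 5)/(s^3 - 5*s^2 - 9*s)

Transform both sides with L{·}.
With L{y''} = s^2 Y - s·y(0) - y'(0) and L{y'} = sY - y(0), with y(0) = -3, y'(0) = 0: the LHS transforms to (s^2 - 5*s - 9)Y - (-3*s + 15).
The right side is L{5} = 5/s.
So (s^2 - 5*s - 9)Y = 5/s + (-3*s + 15).
Divide through and combine into a single rational function.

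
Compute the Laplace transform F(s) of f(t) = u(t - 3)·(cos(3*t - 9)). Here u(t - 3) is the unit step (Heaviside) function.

By the second shifting theorem, L{u(t - c)·g(t - c)} = e^(-cs)·G(s) with c = 3 and G(s) = L{g(t)}.
L{cos(3t)} = s/(s^2 + 9).

F(s) = s*exp(-3*s)/(s^2 + 9)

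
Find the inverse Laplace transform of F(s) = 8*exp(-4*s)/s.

Heaviside(t - 4)*(8)

The factor e^(-4s) signals a time shift by c = 4 (second shifting theorem).
L{8} = 8/s, so L^-1{8/s} = 8.
Hence the inverse is u(t - 4) times that function evaluated at t - 4.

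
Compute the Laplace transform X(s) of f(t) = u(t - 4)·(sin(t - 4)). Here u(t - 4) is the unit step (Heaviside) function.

By the second shifting theorem, L{u(t - c)·g(t - c)} = e^(-cs)·G(s) with c = 4 and G(s) = L{g(t)}.
L{sin(t)} = 1/(s^2 + 1).

X(s) = exp(-4*s)/(s^2 + 1)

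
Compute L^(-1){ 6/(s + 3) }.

6*exp(-3*t)

Since L{e^(-3t)} = 1/(s + 3), the inverse is exp(-3*t), scaled by 6.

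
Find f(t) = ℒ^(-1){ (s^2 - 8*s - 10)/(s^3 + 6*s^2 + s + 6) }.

f(t) = -2*sin(t) - cos(t) + 2*exp(-6*t)

Factor the denominator: s^3 + 6*s^2 + s + 6 = (s + 6)*(s^2 + 1).
Partial fraction decomposition gives [2/(s + 6)] + [-s/(s^2 + 1)] + [-2/(s^2 + 1)].
Invert each term: 2/(s + 6) ↔ 2e^(-6t); -1·s/(s^2 + 1) ↔ -cos(t); -2·1/(s^2 + 1) ↔ -2sin(t).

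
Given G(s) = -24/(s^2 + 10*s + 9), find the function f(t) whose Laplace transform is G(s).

f(t) = -6*exp(-5*t)*sinh(4*t)

Rewrite the denominator: s^2 + 10*s + 9 = (s + 5)^2 - 16.
The form in (s + 5) signals a first-shifting-theorem factor e^(-5t).
Since L{sinh(4t)} = 4/(s^2 - 16), the inverse is e^(-5*t)*sinh(4*t), scaled by -6.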